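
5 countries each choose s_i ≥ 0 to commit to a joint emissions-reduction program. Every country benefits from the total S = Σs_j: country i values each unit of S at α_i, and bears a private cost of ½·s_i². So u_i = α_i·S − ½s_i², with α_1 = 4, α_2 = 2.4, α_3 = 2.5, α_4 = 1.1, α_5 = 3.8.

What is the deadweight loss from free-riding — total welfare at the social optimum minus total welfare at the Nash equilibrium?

307.49

Country i's FOC: ∂u_i/∂s_i = α_i − s_i = 0, so s_i* = α_i.
NE contributions = (4, 2.4, 2.5, 1.1, 3.8); S = 13.8.
W^NE = (Σα)·S − ½Σα_i² = 13.8² − ½·43.66 = 168.61.
Planner sets s_i = Σα_j = 13.8 for every i, so S^SO = 5·13.8 = 69.
W^SO = (Σα)·S^SO − ½·5·(Σα)² = (5/2)·13.8² = 476.1.
Deadweight loss = W^SO − W^NE = 307.49.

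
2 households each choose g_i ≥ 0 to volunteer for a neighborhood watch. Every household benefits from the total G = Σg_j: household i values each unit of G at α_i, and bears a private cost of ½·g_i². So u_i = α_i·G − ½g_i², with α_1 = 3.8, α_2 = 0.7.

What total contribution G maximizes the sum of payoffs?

Planner FOC: ∂(Σu_j)/∂g_i = (Σα_j) − g_i = 0, so g_i^SO = Σα_j = 4.5 for every i; G^SO = 9.

9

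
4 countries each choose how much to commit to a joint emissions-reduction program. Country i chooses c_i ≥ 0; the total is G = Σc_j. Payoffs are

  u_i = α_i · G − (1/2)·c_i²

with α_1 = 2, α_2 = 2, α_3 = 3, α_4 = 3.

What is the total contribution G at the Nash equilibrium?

Country i's FOC: ∂u_i/∂c_i = α_i − c_i = 0, so c_i* = α_i.
NE contributions = (2, 2, 3, 3); G = 10.

10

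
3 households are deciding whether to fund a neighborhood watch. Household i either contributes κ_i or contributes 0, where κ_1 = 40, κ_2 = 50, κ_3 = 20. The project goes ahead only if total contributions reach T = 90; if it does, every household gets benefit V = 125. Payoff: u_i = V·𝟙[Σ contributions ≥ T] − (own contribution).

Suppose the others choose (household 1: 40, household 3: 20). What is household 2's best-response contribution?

50

Others' total = 60. Contributing 50 brings total to 110 ≥ 90: gain V − κ_2 = 75.
Best response: 50.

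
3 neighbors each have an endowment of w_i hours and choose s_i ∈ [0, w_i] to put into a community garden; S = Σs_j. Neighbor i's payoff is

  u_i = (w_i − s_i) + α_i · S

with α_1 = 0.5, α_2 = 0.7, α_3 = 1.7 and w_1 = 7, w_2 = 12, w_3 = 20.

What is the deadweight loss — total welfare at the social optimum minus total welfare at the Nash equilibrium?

36.1

∂u_i/∂s_i = α_i − 1, so neighbor i contributes w_i if α_i > 1, else 0.
α_i > 1 for i ∈ {3}; NE contributions (0, 0, 20), S = 20.
W^NE = Σw_i − S^NE + (Σα_i)·S^NE = 39 + 1.9·20 = 77.
Planner: ∂(Σu_j)/∂s_i = Σα_j − 1 = 1.9 > 0, so everyone contributes w_i; S^SO = 39, W^SO = 39 + 1.9·39 = 113.1.
Deadweight loss = 36.1.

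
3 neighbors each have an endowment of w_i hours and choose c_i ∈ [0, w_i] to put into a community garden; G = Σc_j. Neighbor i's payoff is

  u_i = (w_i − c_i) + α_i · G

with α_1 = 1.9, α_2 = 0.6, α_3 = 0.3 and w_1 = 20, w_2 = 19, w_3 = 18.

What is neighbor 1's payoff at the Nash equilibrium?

∂u_i/∂c_i = α_i − 1, so neighbor i contributes w_i if α_i > 1, else 0.
α_i > 1 for i ∈ {1}; NE contributions (20, 0, 0), G = 20.
u_1 = (20 − 20) + 1.9·20 = 38.

38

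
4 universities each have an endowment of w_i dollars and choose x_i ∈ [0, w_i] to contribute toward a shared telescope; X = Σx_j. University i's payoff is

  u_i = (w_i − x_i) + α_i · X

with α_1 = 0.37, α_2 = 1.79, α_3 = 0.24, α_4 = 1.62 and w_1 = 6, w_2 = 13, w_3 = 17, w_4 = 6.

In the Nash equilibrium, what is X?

19

∂u_i/∂x_i = α_i − 1, so university i contributes w_i if α_i > 1, else 0.
α_i > 1 for i ∈ {2, 4}; NE contributions (0, 13, 0, 6), X = 19.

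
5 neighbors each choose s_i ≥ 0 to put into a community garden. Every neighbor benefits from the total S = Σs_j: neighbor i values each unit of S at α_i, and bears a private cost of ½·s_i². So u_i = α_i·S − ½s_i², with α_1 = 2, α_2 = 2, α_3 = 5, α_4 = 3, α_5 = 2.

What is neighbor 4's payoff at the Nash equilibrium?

Neighbor i's FOC: ∂u_i/∂s_i = α_i − s_i = 0, so s_i* = α_i.
NE contributions = (2, 2, 5, 3, 2); S = 14.
u_4 = α_4·S − ½·(s_4)² = 3·14 − ½·3² = 37.5.

37.5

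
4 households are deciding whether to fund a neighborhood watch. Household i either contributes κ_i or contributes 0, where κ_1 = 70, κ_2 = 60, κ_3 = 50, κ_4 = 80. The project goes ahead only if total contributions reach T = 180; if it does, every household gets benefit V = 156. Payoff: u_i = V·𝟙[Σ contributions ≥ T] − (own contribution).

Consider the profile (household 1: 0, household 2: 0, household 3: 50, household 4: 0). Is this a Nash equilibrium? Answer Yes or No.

Total = 50 < 180: not provided.
Household 1 (pledges 0, payoff 0): pledging 70 → total 120, payoff -70. No gain.
Household 2 (pledges 0, payoff 0): pledging 60 → total 110, payoff -60. No gain.
Household 3 (pledges 50, payoff -50): dropping to 0 → total 0, payoff 0. Profitable deviation.

No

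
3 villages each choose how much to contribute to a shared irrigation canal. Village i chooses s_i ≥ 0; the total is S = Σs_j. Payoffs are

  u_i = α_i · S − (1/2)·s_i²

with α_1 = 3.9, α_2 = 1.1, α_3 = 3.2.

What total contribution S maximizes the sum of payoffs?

24.6

Planner FOC: ∂(Σu_j)/∂s_i = (Σα_j) − s_i = 0, so s_i^SO = Σα_j = 8.2 for every i; S^SO = 24.6.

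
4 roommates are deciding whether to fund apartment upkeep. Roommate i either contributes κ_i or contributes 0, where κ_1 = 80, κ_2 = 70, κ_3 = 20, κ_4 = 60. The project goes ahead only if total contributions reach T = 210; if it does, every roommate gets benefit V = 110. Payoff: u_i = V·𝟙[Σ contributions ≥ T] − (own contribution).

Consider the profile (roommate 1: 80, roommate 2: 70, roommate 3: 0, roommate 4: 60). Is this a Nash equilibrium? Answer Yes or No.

Yes

Total = 210 ≥ 210: provided.
Roommate 1 (pledges 80, payoff 30): dropping to 0 → total 130, payoff 0. No gain.
Roommate 2 (pledges 70, payoff 40): dropping to 0 → total 140, payoff 0. No gain.
Roommate 3 (pledges 0, payoff 110): pledging 20 → total 230, payoff 90. No gain.
Roommate 4 (pledges 60, payoff 50): dropping to 0 → total 150, payoff 0. No gain.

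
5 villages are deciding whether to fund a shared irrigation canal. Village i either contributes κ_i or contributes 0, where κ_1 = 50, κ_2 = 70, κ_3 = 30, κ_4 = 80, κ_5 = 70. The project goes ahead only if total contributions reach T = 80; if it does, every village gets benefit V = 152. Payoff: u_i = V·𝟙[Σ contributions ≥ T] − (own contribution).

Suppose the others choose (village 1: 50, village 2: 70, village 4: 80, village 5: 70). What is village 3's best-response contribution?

0

Others' total = 270 ≥ 80; contributing adds cost 30 for no extra benefit.
Best response: 0.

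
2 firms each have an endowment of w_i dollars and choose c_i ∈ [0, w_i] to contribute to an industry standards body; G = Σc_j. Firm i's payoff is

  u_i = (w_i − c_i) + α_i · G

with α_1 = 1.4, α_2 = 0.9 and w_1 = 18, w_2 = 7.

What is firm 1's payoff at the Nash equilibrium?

∂u_i/∂c_i = α_i − 1, so firm i contributes w_i if α_i > 1, else 0.
α_i > 1 for i ∈ {1}; NE contributions (18, 0), G = 18.
u_1 = (18 − 18) + 1.4·18 = 25.2.

25.2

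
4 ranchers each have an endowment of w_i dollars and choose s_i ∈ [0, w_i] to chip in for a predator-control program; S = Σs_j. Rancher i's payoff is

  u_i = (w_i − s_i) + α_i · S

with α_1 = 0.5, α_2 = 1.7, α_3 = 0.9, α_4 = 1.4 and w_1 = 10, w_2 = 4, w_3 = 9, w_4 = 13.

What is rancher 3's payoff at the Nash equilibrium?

∂u_i/∂s_i = α_i − 1, so rancher i contributes w_i if α_i > 1, else 0.
α_i > 1 for i ∈ {2, 4}; NE contributions (0, 4, 0, 13), S = 17.
u_3 = (9 − 0) + 0.9·17 = 24.3.

24.3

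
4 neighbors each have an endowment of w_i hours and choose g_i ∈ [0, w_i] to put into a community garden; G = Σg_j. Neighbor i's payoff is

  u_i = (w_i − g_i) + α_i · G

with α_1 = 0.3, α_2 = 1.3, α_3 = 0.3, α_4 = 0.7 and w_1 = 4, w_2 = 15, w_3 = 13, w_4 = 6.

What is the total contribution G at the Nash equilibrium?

15

∂u_i/∂g_i = α_i − 1, so neighbor i contributes w_i if α_i > 1, else 0.
α_i > 1 for i ∈ {2}; NE contributions (0, 15, 0, 0), G = 15.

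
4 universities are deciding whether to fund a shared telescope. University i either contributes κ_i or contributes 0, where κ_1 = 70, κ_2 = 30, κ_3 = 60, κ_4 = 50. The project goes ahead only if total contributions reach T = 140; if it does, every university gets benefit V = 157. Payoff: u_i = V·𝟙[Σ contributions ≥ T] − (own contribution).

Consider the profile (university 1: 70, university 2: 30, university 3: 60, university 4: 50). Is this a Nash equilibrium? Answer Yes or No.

No

Total = 210 ≥ 140: provided.
University 1 (pledges 70, payoff 87): dropping to 0 → total 140, payoff 157. Profitable deviation.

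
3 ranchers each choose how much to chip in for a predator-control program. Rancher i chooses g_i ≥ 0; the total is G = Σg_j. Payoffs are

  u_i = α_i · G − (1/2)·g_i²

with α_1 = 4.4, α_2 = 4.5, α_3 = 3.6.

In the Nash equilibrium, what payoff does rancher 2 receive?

46.125

Rancher i's FOC: ∂u_i/∂g_i = α_i − g_i = 0, so g_i* = α_i.
NE contributions = (4.4, 4.5, 3.6); G = 12.5.
u_2 = α_2·G − ½·(g_2)² = 4.5·12.5 − ½·4.5² = 46.125.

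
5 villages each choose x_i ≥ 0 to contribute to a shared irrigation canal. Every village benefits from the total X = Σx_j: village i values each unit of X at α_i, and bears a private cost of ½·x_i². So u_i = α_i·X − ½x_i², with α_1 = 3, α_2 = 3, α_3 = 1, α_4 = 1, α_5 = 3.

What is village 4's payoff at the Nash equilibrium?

10.5

Village i's FOC: ∂u_i/∂x_i = α_i − x_i = 0, so x_i* = α_i.
NE contributions = (3, 3, 1, 1, 3); X = 11.
u_4 = α_4·X − ½·(x_4)² = 1·11 − ½·1² = 10.5.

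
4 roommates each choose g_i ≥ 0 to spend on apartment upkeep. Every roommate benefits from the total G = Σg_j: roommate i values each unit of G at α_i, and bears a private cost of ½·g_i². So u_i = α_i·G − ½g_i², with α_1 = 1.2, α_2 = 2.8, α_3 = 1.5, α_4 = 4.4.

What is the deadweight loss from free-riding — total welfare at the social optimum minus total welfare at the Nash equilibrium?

113.455

Roommate i's FOC: ∂u_i/∂g_i = α_i − g_i = 0, so g_i* = α_i.
NE contributions = (1.2, 2.8, 1.5, 4.4); G = 9.9.
W^NE = (Σα)·G − ½Σα_i² = 9.9² − ½·30.89 = 82.565.
Planner sets g_i = Σα_j = 9.9 for every i, so G^SO = 4·9.9 = 39.6.
W^SO = (Σα)·G^SO − ½·4·(Σα)² = (4/2)·9.9² = 196.02.
Deadweight loss = W^SO − W^NE = 113.455.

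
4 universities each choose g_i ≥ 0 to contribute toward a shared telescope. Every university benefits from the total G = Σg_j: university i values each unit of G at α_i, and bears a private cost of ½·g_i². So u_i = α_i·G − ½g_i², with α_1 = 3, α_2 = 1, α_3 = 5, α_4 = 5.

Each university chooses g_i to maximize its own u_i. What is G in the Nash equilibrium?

14

University i's FOC: ∂u_i/∂g_i = α_i − g_i = 0, so g_i* = α_i.
NE contributions = (3, 1, 5, 5); G = 14.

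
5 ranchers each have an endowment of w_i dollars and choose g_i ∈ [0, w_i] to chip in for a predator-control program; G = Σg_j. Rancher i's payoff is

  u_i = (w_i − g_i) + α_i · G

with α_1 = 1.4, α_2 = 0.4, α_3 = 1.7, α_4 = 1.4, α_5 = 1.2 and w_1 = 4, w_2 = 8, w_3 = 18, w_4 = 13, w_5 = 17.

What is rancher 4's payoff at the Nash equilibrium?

72.8

∂u_i/∂g_i = α_i − 1, so rancher i contributes w_i if α_i > 1, else 0.
α_i > 1 for i ∈ {1, 3, 4, 5}; NE contributions (4, 0, 18, 13, 17), G = 52.
u_4 = (13 − 13) + 1.4·52 = 72.8.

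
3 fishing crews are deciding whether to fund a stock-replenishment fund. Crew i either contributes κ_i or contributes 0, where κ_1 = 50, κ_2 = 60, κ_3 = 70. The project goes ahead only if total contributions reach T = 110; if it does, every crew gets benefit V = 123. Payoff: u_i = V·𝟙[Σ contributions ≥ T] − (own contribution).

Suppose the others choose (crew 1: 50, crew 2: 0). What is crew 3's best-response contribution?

Others' total = 50. Contributing 70 brings total to 120 ≥ 110: gain V − κ_3 = 53.
Best response: 70.

70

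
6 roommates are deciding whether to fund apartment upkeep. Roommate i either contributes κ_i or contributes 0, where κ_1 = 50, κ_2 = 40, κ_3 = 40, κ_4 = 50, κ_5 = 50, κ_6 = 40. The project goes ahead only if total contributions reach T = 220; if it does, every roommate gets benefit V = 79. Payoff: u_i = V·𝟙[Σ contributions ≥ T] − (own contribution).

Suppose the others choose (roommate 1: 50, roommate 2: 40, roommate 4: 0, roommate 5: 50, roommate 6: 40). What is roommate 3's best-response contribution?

Others' total = 180. Contributing 40 brings total to 220 ≥ 220: gain V − κ_3 = 39.
Best response: 40.

40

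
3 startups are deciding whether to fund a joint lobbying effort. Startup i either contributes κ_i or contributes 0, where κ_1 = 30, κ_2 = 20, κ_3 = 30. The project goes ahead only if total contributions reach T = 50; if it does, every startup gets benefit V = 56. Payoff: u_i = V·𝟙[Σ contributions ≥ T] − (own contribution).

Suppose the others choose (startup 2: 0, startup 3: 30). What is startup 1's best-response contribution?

30

Others' total = 30. Contributing 30 brings total to 60 ≥ 50: gain V − κ_1 = 26.
Best response: 30.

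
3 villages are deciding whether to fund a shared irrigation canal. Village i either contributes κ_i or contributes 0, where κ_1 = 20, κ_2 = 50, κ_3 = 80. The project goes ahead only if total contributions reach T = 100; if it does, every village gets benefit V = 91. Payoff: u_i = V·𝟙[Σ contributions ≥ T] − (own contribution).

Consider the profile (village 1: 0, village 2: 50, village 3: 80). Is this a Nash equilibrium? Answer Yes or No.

Yes

Total = 130 ≥ 100: provided.
Village 1 (pledges 0, payoff 91): pledging 20 → total 150, payoff 71. No gain.
Village 2 (pledges 50, payoff 41): dropping to 0 → total 80, payoff 0. No gain.
Village 3 (pledges 80, payoff 11): dropping to 0 → total 50, payoff 0. No gain.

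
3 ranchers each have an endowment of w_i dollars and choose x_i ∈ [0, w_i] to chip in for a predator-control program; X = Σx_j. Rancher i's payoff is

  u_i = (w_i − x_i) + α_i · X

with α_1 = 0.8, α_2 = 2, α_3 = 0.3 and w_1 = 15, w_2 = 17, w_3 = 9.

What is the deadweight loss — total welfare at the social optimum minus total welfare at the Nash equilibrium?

∂u_i/∂x_i = α_i − 1, so rancher i contributes w_i if α_i > 1, else 0.
α_i > 1 for i ∈ {2}; NE contributions (0, 17, 0), X = 17.
W^NE = Σw_i − X^NE + (Σα_i)·X^NE = 41 + 2.1·17 = 76.7.
Planner: ∂(Σu_j)/∂x_i = Σα_j − 1 = 2.1 > 0, so everyone contributes w_i; X^SO = 41, W^SO = 41 + 2.1·41 = 127.1.
Deadweight loss = 50.4.

50.4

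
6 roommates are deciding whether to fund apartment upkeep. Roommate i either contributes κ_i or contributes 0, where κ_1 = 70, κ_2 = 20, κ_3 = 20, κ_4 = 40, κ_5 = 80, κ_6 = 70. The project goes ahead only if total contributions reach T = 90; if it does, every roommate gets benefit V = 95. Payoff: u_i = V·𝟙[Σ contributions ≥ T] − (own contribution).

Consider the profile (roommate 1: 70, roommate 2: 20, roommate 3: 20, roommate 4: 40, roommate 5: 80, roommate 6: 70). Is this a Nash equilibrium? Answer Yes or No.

Total = 300 ≥ 90: provided.
Roommate 1 (pledges 70, payoff 25): dropping to 0 → total 230, payoff 95. Profitable deviation.

No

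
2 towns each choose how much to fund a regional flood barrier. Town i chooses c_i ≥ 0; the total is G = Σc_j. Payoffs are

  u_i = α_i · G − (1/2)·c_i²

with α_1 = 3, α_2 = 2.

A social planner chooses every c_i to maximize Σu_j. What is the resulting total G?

10

Planner FOC: ∂(Σu_j)/∂c_i = (Σα_j) − c_i = 0, so c_i^SO = Σα_j = 5 for every i; G^SO = 10.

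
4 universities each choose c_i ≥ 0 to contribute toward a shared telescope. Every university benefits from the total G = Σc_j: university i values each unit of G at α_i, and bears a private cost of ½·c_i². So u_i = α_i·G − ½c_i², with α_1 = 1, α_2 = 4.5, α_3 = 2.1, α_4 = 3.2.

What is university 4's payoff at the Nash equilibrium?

29.44

University i's FOC: ∂u_i/∂c_i = α_i − c_i = 0, so c_i* = α_i.
NE contributions = (1, 4.5, 2.1, 3.2); G = 10.8.
u_4 = α_4·G − ½·(c_4)² = 3.2·10.8 − ½·3.2² = 29.44.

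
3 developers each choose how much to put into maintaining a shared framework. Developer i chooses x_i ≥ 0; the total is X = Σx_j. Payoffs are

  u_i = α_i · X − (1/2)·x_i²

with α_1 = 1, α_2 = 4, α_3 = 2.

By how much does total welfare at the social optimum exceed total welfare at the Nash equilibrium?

35

Developer i's FOC: ∂u_i/∂x_i = α_i − x_i = 0, so x_i* = α_i.
NE contributions = (1, 4, 2); X = 7.
W^NE = (Σα)·X − ½Σα_i² = 7² − ½·21 = 38.5.
Planner sets x_i = Σα_j = 7 for every i, so X^SO = 3·7 = 21.
W^SO = (Σα)·X^SO − ½·3·(Σα)² = (3/2)·7² = 73.5.
Deadweight loss = W^SO − W^NE = 35.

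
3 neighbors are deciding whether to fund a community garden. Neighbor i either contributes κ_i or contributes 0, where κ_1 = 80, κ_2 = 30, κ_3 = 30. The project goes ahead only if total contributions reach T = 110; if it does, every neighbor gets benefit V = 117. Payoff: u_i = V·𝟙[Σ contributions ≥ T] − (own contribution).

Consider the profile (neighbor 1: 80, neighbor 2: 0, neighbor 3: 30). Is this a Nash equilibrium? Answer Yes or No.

Yes

Total = 110 ≥ 110: provided.
Neighbor 1 (pledges 80, payoff 37): dropping to 0 → total 30, payoff 0. No gain.
Neighbor 2 (pledges 0, payoff 117): pledging 30 → total 140, payoff 87. No gain.
Neighbor 3 (pledges 30, payoff 87): dropping to 0 → total 80, payoff 0. No gain.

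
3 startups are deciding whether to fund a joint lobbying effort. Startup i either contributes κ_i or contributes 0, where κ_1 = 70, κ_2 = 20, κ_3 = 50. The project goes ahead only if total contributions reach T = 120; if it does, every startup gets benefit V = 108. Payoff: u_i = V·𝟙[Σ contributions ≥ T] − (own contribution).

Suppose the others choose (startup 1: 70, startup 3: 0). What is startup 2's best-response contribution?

Others' total = 70. Even contributing 20 gives 90 < 120: no benefit either way.
Best response: 0.

0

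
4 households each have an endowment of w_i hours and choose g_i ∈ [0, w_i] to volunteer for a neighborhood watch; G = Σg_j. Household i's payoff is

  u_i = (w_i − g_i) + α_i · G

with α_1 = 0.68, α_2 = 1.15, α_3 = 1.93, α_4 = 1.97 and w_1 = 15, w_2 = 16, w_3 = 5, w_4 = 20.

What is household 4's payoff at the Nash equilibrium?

80.77

∂u_i/∂g_i = α_i − 1, so household i contributes w_i if α_i > 1, else 0.
α_i > 1 for i ∈ {2, 3, 4}; NE contributions (0, 16, 5, 20), G = 41.
u_4 = (20 − 20) + 1.97·41 = 80.77.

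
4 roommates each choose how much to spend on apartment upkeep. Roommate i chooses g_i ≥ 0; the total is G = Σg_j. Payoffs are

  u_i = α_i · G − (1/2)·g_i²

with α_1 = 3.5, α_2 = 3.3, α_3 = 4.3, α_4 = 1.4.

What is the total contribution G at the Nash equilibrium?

12.5

Roommate i's FOC: ∂u_i/∂g_i = α_i − g_i = 0, so g_i* = α_i.
NE contributions = (3.5, 3.3, 4.3, 1.4); G = 12.5.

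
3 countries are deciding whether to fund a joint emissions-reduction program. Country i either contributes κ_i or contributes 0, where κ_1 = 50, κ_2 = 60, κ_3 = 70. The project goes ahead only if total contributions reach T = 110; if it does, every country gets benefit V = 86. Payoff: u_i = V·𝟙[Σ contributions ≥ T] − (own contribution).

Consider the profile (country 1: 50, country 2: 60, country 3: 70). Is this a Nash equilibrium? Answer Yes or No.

No

Total = 180 ≥ 110: provided.
Country 1 (pledges 50, payoff 36): dropping to 0 → total 130, payoff 86. Profitable deviation.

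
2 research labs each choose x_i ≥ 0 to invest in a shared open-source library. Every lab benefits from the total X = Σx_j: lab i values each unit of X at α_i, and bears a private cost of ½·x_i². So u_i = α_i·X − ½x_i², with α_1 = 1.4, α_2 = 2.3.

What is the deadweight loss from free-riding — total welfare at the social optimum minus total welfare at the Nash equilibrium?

3.625

Lab i's FOC: ∂u_i/∂x_i = α_i − x_i = 0, so x_i* = α_i.
NE contributions = (1.4, 2.3); X = 3.7.
W^NE = (Σα)·X − ½Σα_i² = 3.7² − ½·7.25 = 10.065.
Planner sets x_i = Σα_j = 3.7 for every i, so X^SO = 2·3.7 = 7.4.
W^SO = (Σα)·X^SO − ½·2·(Σα)² = (2/2)·3.7² = 13.69.
Deadweight loss = W^SO − W^NE = 3.625.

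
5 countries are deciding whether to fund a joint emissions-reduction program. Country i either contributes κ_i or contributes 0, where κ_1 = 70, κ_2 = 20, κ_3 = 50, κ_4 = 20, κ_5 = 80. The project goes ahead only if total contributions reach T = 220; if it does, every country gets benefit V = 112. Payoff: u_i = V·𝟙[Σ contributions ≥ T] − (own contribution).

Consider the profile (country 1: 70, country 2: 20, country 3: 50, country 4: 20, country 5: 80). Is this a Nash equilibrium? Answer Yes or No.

No

Total = 240 ≥ 220: provided.
Country 1 (pledges 70, payoff 42): dropping to 0 → total 170, payoff 0. No gain.
Country 2 (pledges 20, payoff 92): dropping to 0 → total 220, payoff 112. Profitable deviation.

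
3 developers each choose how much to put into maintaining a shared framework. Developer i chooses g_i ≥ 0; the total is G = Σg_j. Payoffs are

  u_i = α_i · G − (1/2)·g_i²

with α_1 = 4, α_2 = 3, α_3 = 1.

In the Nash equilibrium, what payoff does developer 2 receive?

Developer i's FOC: ∂u_i/∂g_i = α_i − g_i = 0, so g_i* = α_i.
NE contributions = (4, 3, 1); G = 8.
u_2 = α_2·G − ½·(g_2)² = 3·8 − ½·3² = 19.5.

19.5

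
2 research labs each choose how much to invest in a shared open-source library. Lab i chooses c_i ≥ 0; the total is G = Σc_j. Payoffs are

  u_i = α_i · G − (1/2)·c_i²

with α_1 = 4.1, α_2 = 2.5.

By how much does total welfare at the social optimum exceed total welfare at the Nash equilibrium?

11.53

Lab i's FOC: ∂u_i/∂c_i = α_i − c_i = 0, so c_i* = α_i.
NE contributions = (4.1, 2.5); G = 6.6.
W^NE = (Σα)·G − ½Σα_i² = 6.6² − ½·23.06 = 32.03.
Planner sets c_i = Σα_j = 6.6 for every i, so G^SO = 2·6.6 = 13.2.
W^SO = (Σα)·G^SO − ½·2·(Σα)² = (2/2)·6.6² = 43.56.
Deadweight loss = W^SO − W^NE = 11.53.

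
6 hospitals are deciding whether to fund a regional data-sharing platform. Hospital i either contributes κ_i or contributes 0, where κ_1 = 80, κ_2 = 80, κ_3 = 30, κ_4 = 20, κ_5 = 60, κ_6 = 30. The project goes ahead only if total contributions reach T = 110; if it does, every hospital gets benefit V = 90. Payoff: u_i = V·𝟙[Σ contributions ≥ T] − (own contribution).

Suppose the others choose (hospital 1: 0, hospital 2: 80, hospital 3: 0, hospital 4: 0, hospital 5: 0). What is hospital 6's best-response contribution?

30

Others' total = 80. Contributing 30 brings total to 110 ≥ 110: gain V − κ_6 = 60.
Best response: 30.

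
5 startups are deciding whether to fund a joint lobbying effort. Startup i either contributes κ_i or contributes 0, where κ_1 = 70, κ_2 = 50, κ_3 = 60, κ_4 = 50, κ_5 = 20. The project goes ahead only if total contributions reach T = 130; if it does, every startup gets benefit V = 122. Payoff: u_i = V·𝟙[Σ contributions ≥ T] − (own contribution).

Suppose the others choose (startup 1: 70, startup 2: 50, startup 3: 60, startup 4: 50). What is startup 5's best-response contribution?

Others' total = 230 ≥ 130; contributing adds cost 20 for no extra benefit.
Best response: 0.

0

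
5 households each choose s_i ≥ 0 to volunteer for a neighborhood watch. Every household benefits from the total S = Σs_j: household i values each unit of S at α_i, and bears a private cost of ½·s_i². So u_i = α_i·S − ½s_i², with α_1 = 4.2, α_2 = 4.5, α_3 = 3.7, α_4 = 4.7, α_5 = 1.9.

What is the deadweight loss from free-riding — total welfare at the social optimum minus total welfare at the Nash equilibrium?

Household i's FOC: ∂u_i/∂s_i = α_i − s_i = 0, so s_i* = α_i.
NE contributions = (4.2, 4.5, 3.7, 4.7, 1.9); S = 19.
W^NE = (Σα)·S − ½Σα_i² = 19² − ½·77.28 = 322.36.
Planner sets s_i = Σα_j = 19 for every i, so S^SO = 5·19 = 95.
W^SO = (Σα)·S^SO − ½·5·(Σα)² = (5/2)·19² = 902.5.
Deadweight loss = W^SO − W^NE = 580.14.

580.14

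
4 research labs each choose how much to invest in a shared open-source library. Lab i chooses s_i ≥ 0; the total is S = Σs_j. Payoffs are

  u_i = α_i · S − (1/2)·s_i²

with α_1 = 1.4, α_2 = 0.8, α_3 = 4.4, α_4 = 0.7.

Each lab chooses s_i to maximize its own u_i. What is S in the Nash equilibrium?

7.3

Lab i's FOC: ∂u_i/∂s_i = α_i − s_i = 0, so s_i* = α_i.
NE contributions = (1.4, 0.8, 4.4, 0.7); S = 7.3.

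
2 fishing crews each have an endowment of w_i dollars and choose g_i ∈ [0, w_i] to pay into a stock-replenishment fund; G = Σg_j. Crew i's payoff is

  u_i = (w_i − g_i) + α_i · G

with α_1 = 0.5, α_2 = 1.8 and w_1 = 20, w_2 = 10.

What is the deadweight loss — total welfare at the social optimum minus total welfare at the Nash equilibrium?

∂u_i/∂g_i = α_i − 1, so crew i contributes w_i if α_i > 1, else 0.
α_i > 1 for i ∈ {2}; NE contributions (0, 10), G = 10.
W^NE = Σw_i − G^NE + (Σα_i)·G^NE = 30 + 1.3·10 = 43.
Planner: ∂(Σu_j)/∂g_i = Σα_j − 1 = 1.3 > 0, so everyone contributes w_i; G^SO = 30, W^SO = 30 + 1.3·30 = 69.
Deadweight loss = 26.

26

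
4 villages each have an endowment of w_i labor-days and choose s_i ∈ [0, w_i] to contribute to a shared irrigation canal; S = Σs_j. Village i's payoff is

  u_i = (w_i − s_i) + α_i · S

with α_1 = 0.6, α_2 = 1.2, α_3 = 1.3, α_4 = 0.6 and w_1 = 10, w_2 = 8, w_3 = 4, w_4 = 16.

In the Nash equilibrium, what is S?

12

∂u_i/∂s_i = α_i − 1, so village i contributes w_i if α_i > 1, else 0.
α_i > 1 for i ∈ {2, 3}; NE contributions (0, 8, 4, 0), S = 12.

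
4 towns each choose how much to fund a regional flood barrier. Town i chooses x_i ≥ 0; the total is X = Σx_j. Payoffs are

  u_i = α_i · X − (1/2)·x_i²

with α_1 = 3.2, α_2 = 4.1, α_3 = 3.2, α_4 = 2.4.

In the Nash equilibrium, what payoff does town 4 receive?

28.08

Town i's FOC: ∂u_i/∂x_i = α_i − x_i = 0, so x_i* = α_i.
NE contributions = (3.2, 4.1, 3.2, 2.4); X = 12.9.
u_4 = α_4·X − ½·(x_4)² = 2.4·12.9 − ½·2.4² = 28.08.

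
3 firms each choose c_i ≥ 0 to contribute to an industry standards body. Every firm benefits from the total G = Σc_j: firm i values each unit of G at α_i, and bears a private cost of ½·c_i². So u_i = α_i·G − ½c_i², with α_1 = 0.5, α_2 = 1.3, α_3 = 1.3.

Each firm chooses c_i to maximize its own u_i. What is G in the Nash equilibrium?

Firm i's FOC: ∂u_i/∂c_i = α_i − c_i = 0, so c_i* = α_i.
NE contributions = (0.5, 1.3, 1.3); G = 3.1.

3.1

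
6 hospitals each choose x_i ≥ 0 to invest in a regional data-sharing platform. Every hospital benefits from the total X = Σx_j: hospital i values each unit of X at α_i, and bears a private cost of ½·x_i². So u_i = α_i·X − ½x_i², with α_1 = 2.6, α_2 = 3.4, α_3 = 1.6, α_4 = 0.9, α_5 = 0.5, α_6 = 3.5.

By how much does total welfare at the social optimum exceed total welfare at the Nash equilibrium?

Hospital i's FOC: ∂u_i/∂x_i = α_i − x_i = 0, so x_i* = α_i.
NE contributions = (2.6, 3.4, 1.6, 0.9, 0.5, 3.5); X = 12.5.
W^NE = (Σα)·X − ½Σα_i² = 12.5² − ½·34.19 = 139.155.
Planner sets x_i = Σα_j = 12.5 for every i, so X^SO = 6·12.5 = 75.
W^SO = (Σα)·X^SO − ½·6·(Σα)² = (6/2)·12.5² = 468.75.
Deadweight loss = W^SO − W^NE = 329.595.

329.595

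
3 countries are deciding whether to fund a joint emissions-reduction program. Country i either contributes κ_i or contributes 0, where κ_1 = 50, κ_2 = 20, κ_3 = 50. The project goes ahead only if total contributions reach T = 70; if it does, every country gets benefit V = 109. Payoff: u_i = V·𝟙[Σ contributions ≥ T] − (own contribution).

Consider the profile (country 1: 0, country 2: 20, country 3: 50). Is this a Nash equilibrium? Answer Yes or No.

Total = 70 ≥ 70: provided.
Country 1 (pledges 0, payoff 109): pledging 50 → total 120, payoff 59. No gain.
Country 2 (pledges 20, payoff 89): dropping to 0 → total 50, payoff 0. No gain.
Country 3 (pledges 50, payoff 59): dropping to 0 → total 20, payoff 0. No gain.

Yes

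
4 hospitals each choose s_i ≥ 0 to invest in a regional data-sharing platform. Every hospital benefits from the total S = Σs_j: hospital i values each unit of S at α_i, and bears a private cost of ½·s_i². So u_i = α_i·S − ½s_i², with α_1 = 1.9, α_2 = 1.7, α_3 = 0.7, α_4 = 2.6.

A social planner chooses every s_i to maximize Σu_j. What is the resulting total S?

Planner FOC: ∂(Σu_j)/∂s_i = (Σα_j) − s_i = 0, so s_i^SO = Σα_j = 6.9 for every i; S^SO = 27.6.

27.6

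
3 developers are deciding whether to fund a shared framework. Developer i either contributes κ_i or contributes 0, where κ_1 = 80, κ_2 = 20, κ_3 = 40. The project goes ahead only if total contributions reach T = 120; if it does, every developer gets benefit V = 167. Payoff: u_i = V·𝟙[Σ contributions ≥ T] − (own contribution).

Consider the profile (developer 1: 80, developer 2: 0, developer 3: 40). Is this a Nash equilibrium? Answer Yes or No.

Yes

Total = 120 ≥ 120: provided.
Developer 1 (pledges 80, payoff 87): dropping to 0 → total 40, payoff 0. No gain.
Developer 2 (pledges 0, payoff 167): pledging 20 → total 140, payoff 147. No gain.
Developer 3 (pledges 40, payoff 127): dropping to 0 → total 80, payoff 0. No gain.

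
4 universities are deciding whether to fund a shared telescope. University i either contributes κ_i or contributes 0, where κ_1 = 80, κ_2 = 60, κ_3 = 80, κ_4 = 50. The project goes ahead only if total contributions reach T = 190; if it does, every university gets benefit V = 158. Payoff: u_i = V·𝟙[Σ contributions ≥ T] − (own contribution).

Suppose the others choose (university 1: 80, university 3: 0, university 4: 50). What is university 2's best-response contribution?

60

Others' total = 130. Contributing 60 brings total to 190 ≥ 190: gain V − κ_2 = 98.
Best response: 60.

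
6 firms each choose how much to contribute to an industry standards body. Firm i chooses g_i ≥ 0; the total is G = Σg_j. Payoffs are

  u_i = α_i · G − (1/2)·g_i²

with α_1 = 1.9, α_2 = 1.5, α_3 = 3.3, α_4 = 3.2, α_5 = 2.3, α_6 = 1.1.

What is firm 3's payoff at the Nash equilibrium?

38.445

Firm i's FOC: ∂u_i/∂g_i = α_i − g_i = 0, so g_i* = α_i.
NE contributions = (1.9, 1.5, 3.3, 3.2, 2.3, 1.1); G = 13.3.
u_3 = α_3·G − ½·(g_3)² = 3.3·13.3 − ½·3.3² = 38.445.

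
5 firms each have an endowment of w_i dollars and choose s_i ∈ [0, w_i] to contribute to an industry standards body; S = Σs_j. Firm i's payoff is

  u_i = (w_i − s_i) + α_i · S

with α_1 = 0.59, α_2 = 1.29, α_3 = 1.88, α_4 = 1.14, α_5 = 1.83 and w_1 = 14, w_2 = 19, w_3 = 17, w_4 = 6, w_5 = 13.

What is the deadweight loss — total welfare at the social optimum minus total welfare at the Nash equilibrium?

∂u_i/∂s_i = α_i − 1, so firm i contributes w_i if α_i > 1, else 0.
α_i > 1 for i ∈ {2, 3, 4, 5}; NE contributions (0, 19, 17, 6, 13), S = 55.
W^NE = Σw_i − S^NE + (Σα_i)·S^NE = 69 + 5.73·55 = 384.15.
Planner: ∂(Σu_j)/∂s_i = Σα_j − 1 = 5.73 > 0, so everyone contributes w_i; S^SO = 69, W^SO = 69 + 5.73·69 = 464.37.
Deadweight loss = 80.22.

80.22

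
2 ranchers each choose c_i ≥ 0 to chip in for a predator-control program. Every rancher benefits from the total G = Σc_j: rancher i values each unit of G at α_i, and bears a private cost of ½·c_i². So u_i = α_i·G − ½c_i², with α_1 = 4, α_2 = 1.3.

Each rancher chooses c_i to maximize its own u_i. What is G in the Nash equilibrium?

5.3

Rancher i's FOC: ∂u_i/∂c_i = α_i − c_i = 0, so c_i* = α_i.
NE contributions = (4, 1.3); G = 5.3.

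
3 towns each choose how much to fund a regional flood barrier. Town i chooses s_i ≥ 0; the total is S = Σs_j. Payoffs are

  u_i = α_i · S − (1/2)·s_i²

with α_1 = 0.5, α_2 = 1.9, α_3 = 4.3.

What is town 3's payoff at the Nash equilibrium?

19.565

Town i's FOC: ∂u_i/∂s_i = α_i − s_i = 0, so s_i* = α_i.
NE contributions = (0.5, 1.9, 4.3); S = 6.7.
u_3 = α_3·S − ½·(s_3)² = 4.3·6.7 − ½·4.3² = 19.565.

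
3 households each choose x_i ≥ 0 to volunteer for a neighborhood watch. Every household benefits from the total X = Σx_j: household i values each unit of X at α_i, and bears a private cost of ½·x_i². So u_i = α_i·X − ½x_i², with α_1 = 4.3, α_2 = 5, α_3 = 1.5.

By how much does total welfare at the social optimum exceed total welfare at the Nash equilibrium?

Household i's FOC: ∂u_i/∂x_i = α_i − x_i = 0, so x_i* = α_i.
NE contributions = (4.3, 5, 1.5); X = 10.8.
W^NE = (Σα)·X − ½Σα_i² = 10.8² − ½·45.74 = 93.77.
Planner sets x_i = Σα_j = 10.8 for every i, so X^SO = 3·10.8 = 32.4.
W^SO = (Σα)·X^SO − ½·3·(Σα)² = (3/2)·10.8² = 174.96.
Deadweight loss = W^SO − W^NE = 81.19.

81.19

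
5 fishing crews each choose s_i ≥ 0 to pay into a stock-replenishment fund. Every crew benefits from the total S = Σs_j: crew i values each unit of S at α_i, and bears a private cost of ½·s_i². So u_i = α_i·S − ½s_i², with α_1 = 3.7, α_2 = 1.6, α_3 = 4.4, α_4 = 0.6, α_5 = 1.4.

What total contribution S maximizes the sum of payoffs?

Planner FOC: ∂(Σu_j)/∂s_i = (Σα_j) − s_i = 0, so s_i^SO = Σα_j = 11.7 for every i; S^SO = 58.5.

58.5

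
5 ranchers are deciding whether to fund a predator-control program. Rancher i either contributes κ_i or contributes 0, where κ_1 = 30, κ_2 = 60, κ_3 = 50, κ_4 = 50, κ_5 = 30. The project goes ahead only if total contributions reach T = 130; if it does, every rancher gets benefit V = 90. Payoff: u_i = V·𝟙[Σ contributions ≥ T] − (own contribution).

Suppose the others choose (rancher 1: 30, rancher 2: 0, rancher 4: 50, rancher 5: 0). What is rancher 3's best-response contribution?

50

Others' total = 80. Contributing 50 brings total to 130 ≥ 130: gain V − κ_3 = 40.
Best response: 50.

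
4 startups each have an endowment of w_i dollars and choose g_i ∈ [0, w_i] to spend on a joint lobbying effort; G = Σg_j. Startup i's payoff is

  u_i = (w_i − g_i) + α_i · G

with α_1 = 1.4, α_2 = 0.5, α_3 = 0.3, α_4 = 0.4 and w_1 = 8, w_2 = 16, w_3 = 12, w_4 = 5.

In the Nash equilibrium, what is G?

∂u_i/∂g_i = α_i − 1, so startup i contributes w_i if α_i > 1, else 0.
α_i > 1 for i ∈ {1}; NE contributions (8, 0, 0, 0), G = 8.

8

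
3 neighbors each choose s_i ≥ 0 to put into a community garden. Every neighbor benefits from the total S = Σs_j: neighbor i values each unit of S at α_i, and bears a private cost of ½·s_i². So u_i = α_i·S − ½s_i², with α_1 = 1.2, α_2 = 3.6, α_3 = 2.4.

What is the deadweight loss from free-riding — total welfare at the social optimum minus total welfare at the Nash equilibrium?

Neighbor i's FOC: ∂u_i/∂s_i = α_i − s_i = 0, so s_i* = α_i.
NE contributions = (1.2, 3.6, 2.4); S = 7.2.
W^NE = (Σα)·S − ½Σα_i² = 7.2² − ½·20.16 = 41.76.
Planner sets s_i = Σα_j = 7.2 for every i, so S^SO = 3·7.2 = 21.6.
W^SO = (Σα)·S^SO − ½·3·(Σα)² = (3/2)·7.2² = 77.76.
Deadweight loss = W^SO − W^NE = 36.

36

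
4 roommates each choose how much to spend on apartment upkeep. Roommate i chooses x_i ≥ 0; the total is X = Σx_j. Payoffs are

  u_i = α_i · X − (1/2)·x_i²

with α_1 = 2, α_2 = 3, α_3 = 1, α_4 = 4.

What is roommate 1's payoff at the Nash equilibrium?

Roommate i's FOC: ∂u_i/∂x_i = α_i − x_i = 0, so x_i* = α_i.
NE contributions = (2, 3, 1, 4); X = 10.
u_1 = α_1·X − ½·(x_1)² = 2·10 − ½·2² = 18.

18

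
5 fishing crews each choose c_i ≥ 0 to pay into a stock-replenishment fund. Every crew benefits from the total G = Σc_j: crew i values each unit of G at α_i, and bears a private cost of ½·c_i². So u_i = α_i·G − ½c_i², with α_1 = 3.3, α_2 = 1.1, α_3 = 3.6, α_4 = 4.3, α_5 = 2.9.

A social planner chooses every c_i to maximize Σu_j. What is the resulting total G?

76

Planner FOC: ∂(Σu_j)/∂c_i = (Σα_j) − c_i = 0, so c_i^SO = Σα_j = 15.2 for every i; G^SO = 76.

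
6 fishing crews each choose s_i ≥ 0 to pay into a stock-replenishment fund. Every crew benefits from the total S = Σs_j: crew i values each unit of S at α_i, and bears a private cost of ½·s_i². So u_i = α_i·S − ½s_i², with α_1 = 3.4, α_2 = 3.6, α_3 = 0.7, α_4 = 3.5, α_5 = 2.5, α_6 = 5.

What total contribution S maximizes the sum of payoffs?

Planner FOC: ∂(Σu_j)/∂s_i = (Σα_j) − s_i = 0, so s_i^SO = Σα_j = 18.7 for every i; S^SO = 112.2.

112.2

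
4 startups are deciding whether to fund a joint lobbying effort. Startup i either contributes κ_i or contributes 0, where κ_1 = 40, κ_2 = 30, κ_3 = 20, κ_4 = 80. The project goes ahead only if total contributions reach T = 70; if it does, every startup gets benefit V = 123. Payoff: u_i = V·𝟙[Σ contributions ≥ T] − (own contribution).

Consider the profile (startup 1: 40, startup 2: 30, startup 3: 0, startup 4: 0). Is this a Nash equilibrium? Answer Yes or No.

Total = 70 ≥ 70: provided.
Startup 1 (pledges 40, payoff 83): dropping to 0 → total 30, payoff 0. No gain.
Startup 2 (pledges 30, payoff 93): dropping to 0 → total 40, payoff 0. No gain.
Startup 3 (pledges 0, payoff 123): pledging 20 → total 90, payoff 103. No gain.
Startup 4 (pledges 0, payoff 123): pledging 80 → total 150, payoff 43. No gain.

Yes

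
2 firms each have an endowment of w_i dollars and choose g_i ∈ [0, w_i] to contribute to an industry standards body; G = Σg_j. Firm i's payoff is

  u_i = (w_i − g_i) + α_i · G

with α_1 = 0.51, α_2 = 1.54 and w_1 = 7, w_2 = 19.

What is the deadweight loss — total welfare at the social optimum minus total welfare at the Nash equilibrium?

7.35

∂u_i/∂g_i = α_i − 1, so firm i contributes w_i if α_i > 1, else 0.
α_i > 1 for i ∈ {2}; NE contributions (0, 19), G = 19.
W^NE = Σw_i − G^NE + (Σα_i)·G^NE = 26 + 1.05·19 = 45.95.
Planner: ∂(Σu_j)/∂g_i = Σα_j − 1 = 1.05 > 0, so everyone contributes w_i; G^SO = 26, W^SO = 26 + 1.05·26 = 53.3.
Deadweight loss = 7.35.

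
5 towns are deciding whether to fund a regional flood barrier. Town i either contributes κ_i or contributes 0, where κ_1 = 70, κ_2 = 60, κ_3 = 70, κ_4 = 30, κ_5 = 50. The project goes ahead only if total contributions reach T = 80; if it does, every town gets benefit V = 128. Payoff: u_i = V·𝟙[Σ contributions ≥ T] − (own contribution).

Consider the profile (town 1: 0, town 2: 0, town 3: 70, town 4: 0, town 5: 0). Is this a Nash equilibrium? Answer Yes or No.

Total = 70 < 80: not provided.
Town 1 (pledges 0, payoff 0): pledging 70 → total 140, payoff 58. Profitable deviation.

No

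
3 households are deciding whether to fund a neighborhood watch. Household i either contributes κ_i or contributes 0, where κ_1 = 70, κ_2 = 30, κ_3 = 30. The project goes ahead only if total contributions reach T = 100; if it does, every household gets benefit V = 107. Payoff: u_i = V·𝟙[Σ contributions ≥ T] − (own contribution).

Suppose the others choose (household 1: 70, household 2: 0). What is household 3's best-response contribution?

30

Others' total = 70. Contributing 30 brings total to 100 ≥ 100: gain V − κ_3 = 77.
Best response: 30.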